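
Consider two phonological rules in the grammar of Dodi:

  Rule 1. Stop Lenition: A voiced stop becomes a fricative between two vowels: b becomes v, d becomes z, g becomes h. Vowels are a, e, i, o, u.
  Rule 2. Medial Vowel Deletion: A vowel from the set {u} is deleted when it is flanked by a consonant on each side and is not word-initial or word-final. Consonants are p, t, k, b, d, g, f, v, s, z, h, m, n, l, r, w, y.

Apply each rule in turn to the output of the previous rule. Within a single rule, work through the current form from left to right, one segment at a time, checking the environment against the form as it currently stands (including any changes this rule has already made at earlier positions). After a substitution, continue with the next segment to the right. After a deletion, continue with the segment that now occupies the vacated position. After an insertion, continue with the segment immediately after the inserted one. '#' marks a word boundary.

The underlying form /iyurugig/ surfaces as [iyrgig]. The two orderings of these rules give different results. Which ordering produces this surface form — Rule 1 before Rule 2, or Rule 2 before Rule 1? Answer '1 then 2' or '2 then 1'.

2 then 1

Order 1 then 2:
  1 Stop Lenition: [iyurugig] → [iyuruhig]
  2 Medial Vowel Deletion: [iyuruhig] → [iyrhig]
  result: [iyrhig]
Order 2 then 1:
  2 Medial Vowel Deletion: [iyurugig] → [iyrgig]
  1 Stop Lenition: no change — [iyrgig]
  result: [iyrgig]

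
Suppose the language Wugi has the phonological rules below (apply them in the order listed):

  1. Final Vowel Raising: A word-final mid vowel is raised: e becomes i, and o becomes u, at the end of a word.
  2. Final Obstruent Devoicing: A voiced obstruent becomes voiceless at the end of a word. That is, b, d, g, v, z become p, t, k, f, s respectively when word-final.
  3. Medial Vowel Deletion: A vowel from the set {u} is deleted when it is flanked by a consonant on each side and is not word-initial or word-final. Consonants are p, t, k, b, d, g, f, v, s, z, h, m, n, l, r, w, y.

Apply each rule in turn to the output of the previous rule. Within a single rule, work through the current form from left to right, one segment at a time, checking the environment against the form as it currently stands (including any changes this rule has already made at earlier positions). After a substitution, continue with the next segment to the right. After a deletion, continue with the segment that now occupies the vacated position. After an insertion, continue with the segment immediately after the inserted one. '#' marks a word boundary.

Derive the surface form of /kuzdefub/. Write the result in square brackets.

[kzdefp]

1 Final Vowel Raising: no change — [kuzdefub]
2 Final Obstruent Devoicing: [kuzdefub] → [kuzdefup]
3 Medial Vowel Deletion: [kuzdefup] → [kzdefp]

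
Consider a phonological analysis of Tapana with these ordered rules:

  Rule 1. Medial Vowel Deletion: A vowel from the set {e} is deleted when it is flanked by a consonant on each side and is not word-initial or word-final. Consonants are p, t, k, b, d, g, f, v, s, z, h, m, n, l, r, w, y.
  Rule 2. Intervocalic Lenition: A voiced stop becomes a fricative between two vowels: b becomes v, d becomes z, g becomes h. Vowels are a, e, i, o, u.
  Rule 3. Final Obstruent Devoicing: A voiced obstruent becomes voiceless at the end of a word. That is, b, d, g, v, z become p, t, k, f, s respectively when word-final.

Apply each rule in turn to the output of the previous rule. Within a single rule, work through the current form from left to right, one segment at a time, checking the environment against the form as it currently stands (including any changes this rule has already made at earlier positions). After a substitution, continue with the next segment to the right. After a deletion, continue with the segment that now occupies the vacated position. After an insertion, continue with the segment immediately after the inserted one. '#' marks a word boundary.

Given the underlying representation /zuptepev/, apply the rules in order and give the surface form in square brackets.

[zuptpf]

Rule 1 Medial Vowel Deletion: [zuptepev] → [zuptpv]
Rule 2 Intervocalic Lenition: no change — [zuptpv]
Rule 3 Final Obstruent Devoicing: [zuptpv] → [zuptpf]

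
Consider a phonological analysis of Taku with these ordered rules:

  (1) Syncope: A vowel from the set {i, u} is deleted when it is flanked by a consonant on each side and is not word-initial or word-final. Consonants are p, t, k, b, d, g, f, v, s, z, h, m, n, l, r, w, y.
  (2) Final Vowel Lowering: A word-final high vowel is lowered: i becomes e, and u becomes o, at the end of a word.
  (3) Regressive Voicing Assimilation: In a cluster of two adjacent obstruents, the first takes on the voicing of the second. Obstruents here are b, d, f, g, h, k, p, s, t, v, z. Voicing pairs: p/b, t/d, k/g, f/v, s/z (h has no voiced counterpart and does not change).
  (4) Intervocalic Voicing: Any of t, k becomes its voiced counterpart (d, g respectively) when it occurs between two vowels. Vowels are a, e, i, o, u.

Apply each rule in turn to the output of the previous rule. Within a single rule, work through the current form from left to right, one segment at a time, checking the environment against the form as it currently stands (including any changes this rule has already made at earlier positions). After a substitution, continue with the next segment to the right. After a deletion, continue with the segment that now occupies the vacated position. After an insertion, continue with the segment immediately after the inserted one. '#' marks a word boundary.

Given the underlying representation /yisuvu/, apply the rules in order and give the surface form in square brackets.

(1) Syncope: [yisuvu] → [ysvu]
(2) Final Vowel Lowering: [ysvu] → [ysvo]
(3) Regressive Voicing Assimilation: [ysvo] → [yzvo]
(4) Intervocalic Voicing: no change — [yzvo]

[yzvo]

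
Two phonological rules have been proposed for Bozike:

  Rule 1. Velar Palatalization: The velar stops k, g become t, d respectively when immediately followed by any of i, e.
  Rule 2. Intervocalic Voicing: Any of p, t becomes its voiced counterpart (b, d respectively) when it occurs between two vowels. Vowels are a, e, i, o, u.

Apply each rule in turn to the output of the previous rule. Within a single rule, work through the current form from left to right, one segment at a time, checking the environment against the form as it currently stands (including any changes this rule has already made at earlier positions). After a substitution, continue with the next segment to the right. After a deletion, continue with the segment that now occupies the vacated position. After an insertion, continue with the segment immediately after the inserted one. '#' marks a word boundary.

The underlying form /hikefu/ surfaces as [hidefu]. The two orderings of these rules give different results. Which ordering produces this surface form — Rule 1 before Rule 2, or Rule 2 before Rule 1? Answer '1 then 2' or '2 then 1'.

1 then 2

Order 1 then 2:
  1 Velar Palatalization: [hikefu] → [hitefu]
  2 Intervocalic Voicing: [hitefu] → [hidefu]
  result: [hidefu]
Order 2 then 1:
  2 Intervocalic Voicing: no change — [hikefu]
  1 Velar Palatalization: [hikefu] → [hitefu]
  result: [hitefu]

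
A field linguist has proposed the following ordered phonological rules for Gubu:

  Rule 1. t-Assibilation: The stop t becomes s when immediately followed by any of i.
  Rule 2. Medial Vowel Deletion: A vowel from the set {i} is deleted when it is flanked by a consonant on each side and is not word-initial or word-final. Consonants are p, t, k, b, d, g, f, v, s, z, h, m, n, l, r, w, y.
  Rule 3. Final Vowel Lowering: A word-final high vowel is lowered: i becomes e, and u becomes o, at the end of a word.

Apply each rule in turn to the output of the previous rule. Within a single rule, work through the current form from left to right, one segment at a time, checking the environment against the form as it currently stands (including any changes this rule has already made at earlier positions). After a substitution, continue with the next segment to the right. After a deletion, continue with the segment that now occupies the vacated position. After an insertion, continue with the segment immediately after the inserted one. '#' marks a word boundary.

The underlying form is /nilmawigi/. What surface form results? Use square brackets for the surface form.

Rule 1 t-Assibilation: no change — [nilmawigi]
Rule 2 Medial Vowel Deletion: [nilmawigi] → [nlmawgi]
Rule 3 Final Vowel Lowering: [nlmawgi] → [nlmawge]

[nlmawge]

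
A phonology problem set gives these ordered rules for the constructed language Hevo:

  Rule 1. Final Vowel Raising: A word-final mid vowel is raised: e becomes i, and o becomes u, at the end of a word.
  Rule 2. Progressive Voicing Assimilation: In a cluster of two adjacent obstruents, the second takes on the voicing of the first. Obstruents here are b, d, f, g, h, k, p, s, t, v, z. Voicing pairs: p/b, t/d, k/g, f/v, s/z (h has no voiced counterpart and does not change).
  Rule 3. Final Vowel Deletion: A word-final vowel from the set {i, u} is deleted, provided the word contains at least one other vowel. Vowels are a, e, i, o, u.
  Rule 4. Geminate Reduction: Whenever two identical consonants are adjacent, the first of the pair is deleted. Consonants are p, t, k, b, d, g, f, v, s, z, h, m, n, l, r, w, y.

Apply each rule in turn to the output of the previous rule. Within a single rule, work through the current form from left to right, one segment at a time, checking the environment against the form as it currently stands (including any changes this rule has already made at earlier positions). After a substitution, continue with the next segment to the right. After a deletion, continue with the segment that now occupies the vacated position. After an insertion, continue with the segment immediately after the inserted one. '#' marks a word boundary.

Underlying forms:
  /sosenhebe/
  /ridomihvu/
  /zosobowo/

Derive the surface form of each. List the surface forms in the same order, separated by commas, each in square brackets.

/sosenhebe/:
  Rule 1 Final Vowel Raising: [sosenhebe] → [sosenhebi]
  Rule 2 Progressive Voicing Assimilation: no change — [sosenhebi]
  Rule 3 Final Vowel Deletion: [sosenhebi] → [sosenheb]
  Rule 4 Geminate Reduction: no change — [sosenheb]
/ridomihvu/:
  Rule 1 Final Vowel Raising: no change — [ridomihvu]
  Rule 2 Progressive Voicing Assimilation: [ridomihvu] → [ridomihfu]
  Rule 3 Final Vowel Deletion: [ridomihfu] → [ridomihf]
  Rule 4 Geminate Reduction: no change — [ridomihf]
/zosobowo/:
  Rule 1 Final Vowel Raising: [zosobowo] → [zosobowu]
  Rule 2 Progressive Voicing Assimilation: no change — [zosobowu]
  Rule 3 Final Vowel Deletion: [zosobowu] → [zosobow]
  Rule 4 Geminate Reduction: no change — [zosobow]

[sosenheb], [ridomihf], [zosobow]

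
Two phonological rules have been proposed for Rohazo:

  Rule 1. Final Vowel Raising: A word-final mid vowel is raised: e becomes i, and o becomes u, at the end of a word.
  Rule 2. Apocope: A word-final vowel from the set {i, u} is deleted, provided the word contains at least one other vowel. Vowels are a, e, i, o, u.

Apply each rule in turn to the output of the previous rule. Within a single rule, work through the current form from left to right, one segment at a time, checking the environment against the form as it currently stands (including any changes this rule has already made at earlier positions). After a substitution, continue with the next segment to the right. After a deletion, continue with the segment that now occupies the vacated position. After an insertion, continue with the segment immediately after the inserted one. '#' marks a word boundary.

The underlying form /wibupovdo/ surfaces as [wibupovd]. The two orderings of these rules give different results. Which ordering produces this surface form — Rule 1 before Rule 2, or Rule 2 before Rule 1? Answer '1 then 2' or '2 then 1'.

Order 1 then 2:
  1 Final Vowel Raising: [wibupovdo] → [wibupovdu]
  2 Apocope: [wibupovdu] → [wibupovd]
  result: [wibupovd]
Order 2 then 1:
  2 Apocope: no change — [wibupovdo]
  1 Final Vowel Raising: [wibupovdo] → [wibupovdu]
  result: [wibupovdu]

1 then 2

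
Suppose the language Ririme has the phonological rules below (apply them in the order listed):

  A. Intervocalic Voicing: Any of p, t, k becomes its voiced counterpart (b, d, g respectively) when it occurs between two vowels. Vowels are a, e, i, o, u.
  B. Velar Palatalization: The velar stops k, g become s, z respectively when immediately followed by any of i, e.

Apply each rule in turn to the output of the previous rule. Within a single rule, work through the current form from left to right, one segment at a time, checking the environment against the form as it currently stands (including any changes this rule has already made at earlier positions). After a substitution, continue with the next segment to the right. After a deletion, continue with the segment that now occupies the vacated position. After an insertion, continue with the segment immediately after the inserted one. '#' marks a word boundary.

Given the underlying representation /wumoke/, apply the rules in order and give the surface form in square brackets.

A Intervocalic Voicing: [wumoke] → [wumoge]
B Velar Palatalization: [wumoge] → [wumoze]

[wumoze]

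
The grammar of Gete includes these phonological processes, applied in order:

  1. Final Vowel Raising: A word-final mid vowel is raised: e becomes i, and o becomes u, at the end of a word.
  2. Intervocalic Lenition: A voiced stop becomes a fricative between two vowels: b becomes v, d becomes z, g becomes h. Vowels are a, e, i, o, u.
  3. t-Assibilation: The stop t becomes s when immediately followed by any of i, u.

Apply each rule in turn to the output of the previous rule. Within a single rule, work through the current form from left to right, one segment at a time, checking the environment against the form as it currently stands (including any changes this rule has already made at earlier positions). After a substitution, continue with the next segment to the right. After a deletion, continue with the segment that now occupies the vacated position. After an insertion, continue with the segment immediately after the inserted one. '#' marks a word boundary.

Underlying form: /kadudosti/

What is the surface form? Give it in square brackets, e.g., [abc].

1 Final Vowel Raising: no change — [kadudosti]
2 Intervocalic Lenition: [kadudosti] → [kazuzosti]
3 t-Assibilation: [kazuzosti] → [kazuzossi]

[kazuzossi]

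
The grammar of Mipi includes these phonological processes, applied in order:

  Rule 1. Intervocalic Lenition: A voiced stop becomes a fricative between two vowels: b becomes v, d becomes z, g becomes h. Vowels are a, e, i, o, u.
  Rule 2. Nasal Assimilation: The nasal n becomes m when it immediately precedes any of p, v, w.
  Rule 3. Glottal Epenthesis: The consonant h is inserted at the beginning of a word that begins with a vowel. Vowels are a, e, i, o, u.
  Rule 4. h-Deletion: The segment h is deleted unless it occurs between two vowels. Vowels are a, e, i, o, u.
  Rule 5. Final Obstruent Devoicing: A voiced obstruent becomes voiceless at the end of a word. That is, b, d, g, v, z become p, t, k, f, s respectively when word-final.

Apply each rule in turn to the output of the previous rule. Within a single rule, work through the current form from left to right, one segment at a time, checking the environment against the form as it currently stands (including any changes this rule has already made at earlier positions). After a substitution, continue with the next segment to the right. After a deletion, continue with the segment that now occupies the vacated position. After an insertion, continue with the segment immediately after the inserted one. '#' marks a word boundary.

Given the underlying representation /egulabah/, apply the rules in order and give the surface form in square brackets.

[ehulava]

Rule 1 Intervocalic Lenition: [egulabah] → [ehulavah]
Rule 2 Nasal Assimilation: no change — [ehulavah]
Rule 3 Glottal Epenthesis: [ehulavah] → [hehulavah]
Rule 4 h-Deletion: [hehulavah] → [ehulava]
Rule 5 Final Obstruent Devoicing: no change — [ehulava]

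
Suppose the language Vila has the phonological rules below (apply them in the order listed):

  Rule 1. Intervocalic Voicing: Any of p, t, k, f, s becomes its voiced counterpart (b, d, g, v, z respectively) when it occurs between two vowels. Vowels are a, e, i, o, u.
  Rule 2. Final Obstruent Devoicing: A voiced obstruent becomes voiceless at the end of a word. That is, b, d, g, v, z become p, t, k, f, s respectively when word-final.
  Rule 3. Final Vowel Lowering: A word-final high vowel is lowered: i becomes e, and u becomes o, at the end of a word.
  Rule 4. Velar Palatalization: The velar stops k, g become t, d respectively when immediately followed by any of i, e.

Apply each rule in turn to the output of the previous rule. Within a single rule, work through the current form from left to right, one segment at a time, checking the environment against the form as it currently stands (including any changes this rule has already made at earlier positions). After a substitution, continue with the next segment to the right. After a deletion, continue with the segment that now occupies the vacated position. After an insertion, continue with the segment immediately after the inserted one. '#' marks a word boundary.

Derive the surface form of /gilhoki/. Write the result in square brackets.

[dilhode]

Rule 1 Intervocalic Voicing: [gilhoki] → [gilhogi]
Rule 2 Final Obstruent Devoicing: no change — [gilhogi]
Rule 3 Final Vowel Lowering: [gilhogi] → [gilhoge]
Rule 4 Velar Palatalization: [gilhoge] → [dilhode]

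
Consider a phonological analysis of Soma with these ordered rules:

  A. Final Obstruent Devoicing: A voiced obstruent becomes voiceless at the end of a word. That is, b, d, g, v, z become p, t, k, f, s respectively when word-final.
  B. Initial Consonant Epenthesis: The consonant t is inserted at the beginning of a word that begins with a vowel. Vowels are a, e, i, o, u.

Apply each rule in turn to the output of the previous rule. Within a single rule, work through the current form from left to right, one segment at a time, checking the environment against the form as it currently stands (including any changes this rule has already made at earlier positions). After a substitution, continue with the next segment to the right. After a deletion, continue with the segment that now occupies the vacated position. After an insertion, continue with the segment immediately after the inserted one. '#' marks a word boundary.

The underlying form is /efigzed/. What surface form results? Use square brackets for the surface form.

[tefigzet]

A Final Obstruent Devoicing: [efigzed] → [efigzet]
B Initial Consonant Epenthesis: [efigzet] → [tefigzet]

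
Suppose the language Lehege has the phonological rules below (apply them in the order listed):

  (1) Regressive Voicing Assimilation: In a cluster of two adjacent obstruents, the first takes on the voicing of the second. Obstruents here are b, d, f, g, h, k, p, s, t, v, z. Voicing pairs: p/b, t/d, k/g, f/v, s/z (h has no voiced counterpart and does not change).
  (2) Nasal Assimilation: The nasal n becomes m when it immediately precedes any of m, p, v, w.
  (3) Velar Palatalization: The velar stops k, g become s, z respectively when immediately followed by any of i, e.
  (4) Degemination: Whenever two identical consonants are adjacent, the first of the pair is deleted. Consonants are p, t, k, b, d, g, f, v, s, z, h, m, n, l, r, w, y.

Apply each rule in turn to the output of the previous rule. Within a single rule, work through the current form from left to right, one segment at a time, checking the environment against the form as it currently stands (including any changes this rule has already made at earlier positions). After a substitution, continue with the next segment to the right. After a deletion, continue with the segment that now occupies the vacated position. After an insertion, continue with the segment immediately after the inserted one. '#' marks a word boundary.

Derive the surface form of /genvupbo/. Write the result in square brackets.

[zemvubo]

(1) Regressive Voicing Assimilation: [genvupbo] → [genvubbo]
(2) Nasal Assimilation: [genvubbo] → [gemvubbo]
(3) Velar Palatalization: [gemvubbo] → [zemvubbo]
(4) Degemination: [zemvubbo] → [zemvubo]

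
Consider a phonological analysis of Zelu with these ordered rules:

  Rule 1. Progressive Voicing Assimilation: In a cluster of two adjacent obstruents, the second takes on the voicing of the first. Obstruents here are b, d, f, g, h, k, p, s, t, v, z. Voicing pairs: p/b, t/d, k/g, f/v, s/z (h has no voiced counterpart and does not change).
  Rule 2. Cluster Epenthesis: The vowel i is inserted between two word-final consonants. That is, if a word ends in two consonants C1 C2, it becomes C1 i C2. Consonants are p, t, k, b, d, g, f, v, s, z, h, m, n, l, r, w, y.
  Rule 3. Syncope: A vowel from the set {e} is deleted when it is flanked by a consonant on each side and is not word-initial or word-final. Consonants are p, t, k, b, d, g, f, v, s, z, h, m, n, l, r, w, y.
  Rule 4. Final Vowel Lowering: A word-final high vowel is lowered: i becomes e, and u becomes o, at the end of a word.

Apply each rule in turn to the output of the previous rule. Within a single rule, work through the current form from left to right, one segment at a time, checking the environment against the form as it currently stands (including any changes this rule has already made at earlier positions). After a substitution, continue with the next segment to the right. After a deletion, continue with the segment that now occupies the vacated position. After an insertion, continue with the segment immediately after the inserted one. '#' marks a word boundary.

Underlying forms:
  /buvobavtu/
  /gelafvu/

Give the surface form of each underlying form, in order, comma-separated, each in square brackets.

[buvobavdo], [glaffo]

/buvobavtu/:
  Rule 1 Progressive Voicing Assimilation: [buvobavtu] → [buvobavdu]
  Rule 2 Cluster Epenthesis: no change — [buvobavdu]
  Rule 3 Syncope: no change — [buvobavdu]
  Rule 4 Final Vowel Lowering: [buvobavdu] → [buvobavdo]
/gelafvu/:
  Rule 1 Progressive Voicing Assimilation: [gelafvu] → [gelaffu]
  Rule 2 Cluster Epenthesis: no change — [gelaffu]
  Rule 3 Syncope: [gelaffu] → [glaffu]
  Rule 4 Final Vowel Lowering: [glaffu] → [glaffo]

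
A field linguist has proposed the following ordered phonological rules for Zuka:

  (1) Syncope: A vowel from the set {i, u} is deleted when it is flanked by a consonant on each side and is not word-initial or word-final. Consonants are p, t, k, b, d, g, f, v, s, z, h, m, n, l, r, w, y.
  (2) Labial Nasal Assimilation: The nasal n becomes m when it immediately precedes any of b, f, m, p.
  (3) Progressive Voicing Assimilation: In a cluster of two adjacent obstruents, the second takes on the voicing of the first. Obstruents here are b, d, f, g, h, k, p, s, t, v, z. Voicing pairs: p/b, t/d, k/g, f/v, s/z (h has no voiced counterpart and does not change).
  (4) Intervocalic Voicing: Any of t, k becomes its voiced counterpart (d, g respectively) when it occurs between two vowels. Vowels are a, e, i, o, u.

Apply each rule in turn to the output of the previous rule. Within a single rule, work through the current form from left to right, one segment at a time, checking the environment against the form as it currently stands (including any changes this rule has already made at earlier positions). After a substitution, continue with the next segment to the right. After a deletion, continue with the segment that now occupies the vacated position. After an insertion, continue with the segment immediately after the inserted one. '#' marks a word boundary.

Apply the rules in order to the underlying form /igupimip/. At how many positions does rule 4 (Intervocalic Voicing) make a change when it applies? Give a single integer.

0

(1) Syncope: [igupimip] → [igpmp]
(2) Labial Nasal Assimilation: no change — [igpmp]
(3) Progressive Voicing Assimilation: [igpmp] → [igbmp]
(4) Intervocalic Voicing: no change — [igbmp]
Rule 4 changed 0 position(s).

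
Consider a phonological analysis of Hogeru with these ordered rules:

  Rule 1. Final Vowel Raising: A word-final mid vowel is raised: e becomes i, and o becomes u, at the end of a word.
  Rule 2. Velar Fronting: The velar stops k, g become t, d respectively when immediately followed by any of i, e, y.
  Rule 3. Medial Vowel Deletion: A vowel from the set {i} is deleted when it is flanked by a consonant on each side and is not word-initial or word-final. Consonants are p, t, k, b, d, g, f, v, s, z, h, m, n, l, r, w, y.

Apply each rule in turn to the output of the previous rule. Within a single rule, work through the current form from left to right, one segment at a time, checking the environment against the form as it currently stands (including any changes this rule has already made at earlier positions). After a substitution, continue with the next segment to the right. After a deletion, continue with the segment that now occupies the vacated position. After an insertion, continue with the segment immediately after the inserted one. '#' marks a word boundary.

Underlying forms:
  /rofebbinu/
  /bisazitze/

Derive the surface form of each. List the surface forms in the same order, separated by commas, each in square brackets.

/rofebbinu/:
  Rule 1 Final Vowel Raising: no change — [rofebbinu]
  Rule 2 Velar Fronting: no change — [rofebbinu]
  Rule 3 Medial Vowel Deletion: [rofebbinu] → [rofebbnu]
/bisazitze/:
  Rule 1 Final Vowel Raising: [bisazitze] → [bisazitzi]
  Rule 2 Velar Fronting: no change — [bisazitzi]
  Rule 3 Medial Vowel Deletion: [bisazitzi] → [bsaztzi]

[rofebbnu], [bsaztzi]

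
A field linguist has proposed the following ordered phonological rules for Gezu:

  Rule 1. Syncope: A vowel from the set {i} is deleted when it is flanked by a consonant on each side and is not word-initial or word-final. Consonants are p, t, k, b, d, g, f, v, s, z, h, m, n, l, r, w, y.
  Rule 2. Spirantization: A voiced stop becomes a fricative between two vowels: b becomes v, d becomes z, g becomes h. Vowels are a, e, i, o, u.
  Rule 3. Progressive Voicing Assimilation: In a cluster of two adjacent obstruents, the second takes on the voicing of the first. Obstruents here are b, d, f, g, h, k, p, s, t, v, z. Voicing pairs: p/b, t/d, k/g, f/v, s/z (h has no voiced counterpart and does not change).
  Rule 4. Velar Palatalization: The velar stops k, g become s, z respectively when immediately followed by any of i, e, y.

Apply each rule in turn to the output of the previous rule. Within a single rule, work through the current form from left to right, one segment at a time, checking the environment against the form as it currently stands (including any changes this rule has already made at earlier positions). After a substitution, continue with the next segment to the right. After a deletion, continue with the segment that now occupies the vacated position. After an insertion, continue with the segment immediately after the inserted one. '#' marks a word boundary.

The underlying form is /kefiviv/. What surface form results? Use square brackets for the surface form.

[sefff]

Rule 1 Syncope: [kefiviv] → [kefvv]
Rule 2 Spirantization: no change — [kefvv]
Rule 3 Progressive Voicing Assimilation: [kefvv] → [kefff]
Rule 4 Velar Palatalization: [kefff] → [sefff]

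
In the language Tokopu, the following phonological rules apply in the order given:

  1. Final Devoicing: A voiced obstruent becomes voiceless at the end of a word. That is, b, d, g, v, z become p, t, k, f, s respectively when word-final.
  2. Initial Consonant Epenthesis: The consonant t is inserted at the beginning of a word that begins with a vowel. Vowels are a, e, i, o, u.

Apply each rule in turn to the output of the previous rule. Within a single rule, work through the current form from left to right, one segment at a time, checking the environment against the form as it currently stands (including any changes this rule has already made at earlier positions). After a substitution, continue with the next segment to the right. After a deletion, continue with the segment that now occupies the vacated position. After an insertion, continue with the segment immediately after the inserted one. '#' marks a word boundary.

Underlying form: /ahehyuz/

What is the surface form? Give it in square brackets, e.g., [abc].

1 Final Devoicing: [ahehyuz] → [ahehyus]
2 Initial Consonant Epenthesis: [ahehyus] → [tahehyus]

[tahehyus]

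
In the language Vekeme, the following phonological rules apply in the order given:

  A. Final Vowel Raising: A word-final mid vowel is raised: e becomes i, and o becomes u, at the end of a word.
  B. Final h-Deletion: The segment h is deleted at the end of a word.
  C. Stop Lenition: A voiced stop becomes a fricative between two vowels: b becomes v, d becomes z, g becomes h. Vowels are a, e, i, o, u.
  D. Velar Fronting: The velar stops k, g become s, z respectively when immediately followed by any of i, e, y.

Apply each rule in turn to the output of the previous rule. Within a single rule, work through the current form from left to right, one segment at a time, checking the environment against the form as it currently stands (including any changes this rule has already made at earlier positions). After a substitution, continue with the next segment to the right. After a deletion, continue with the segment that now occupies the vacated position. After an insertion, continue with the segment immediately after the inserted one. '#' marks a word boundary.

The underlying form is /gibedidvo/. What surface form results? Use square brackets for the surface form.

[zivezidvu]

A Final Vowel Raising: [gibedidvo] → [gibedidvu]
B Final h-Deletion: no change — [gibedidvu]
C Stop Lenition: [gibedidvu] → [givezidvu]
D Velar Fronting: [givezidvu] → [zivezidvu]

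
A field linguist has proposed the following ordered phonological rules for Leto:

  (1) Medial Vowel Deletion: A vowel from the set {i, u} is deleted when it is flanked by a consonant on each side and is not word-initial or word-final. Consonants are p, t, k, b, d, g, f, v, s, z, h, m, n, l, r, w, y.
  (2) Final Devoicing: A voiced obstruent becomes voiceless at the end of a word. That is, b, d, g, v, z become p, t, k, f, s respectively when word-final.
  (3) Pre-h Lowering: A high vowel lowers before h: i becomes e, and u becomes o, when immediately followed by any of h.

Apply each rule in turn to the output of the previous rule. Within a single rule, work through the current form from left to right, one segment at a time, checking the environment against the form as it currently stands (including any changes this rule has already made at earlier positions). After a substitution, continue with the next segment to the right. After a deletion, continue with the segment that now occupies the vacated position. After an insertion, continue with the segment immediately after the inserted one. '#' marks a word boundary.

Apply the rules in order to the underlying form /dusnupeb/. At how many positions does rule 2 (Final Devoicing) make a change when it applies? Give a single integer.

1

(1) Medial Vowel Deletion: [dusnupeb] → [dsnpeb]
(2) Final Devoicing: [dsnpeb] → [dsnpep]
(3) Pre-h Lowering: no change — [dsnpep]
Rule 2 changed 1 position(s).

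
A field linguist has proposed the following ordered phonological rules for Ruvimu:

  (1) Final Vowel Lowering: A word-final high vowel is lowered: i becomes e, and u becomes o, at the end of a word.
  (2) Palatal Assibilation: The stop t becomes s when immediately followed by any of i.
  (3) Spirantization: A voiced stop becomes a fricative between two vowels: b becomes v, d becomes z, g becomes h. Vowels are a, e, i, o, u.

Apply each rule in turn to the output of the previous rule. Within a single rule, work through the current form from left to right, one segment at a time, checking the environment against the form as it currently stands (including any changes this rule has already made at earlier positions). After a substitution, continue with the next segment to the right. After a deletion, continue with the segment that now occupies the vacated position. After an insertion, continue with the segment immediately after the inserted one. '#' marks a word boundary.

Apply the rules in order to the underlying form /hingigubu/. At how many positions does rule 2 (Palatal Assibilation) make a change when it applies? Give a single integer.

0

(1) Final Vowel Lowering: [hingigubu] → [hingigubo]
(2) Palatal Assibilation: no change — [hingigubo]
(3) Spirantization: [hingigubo] → [hingihuvo]
Rule 2 changed 0 position(s).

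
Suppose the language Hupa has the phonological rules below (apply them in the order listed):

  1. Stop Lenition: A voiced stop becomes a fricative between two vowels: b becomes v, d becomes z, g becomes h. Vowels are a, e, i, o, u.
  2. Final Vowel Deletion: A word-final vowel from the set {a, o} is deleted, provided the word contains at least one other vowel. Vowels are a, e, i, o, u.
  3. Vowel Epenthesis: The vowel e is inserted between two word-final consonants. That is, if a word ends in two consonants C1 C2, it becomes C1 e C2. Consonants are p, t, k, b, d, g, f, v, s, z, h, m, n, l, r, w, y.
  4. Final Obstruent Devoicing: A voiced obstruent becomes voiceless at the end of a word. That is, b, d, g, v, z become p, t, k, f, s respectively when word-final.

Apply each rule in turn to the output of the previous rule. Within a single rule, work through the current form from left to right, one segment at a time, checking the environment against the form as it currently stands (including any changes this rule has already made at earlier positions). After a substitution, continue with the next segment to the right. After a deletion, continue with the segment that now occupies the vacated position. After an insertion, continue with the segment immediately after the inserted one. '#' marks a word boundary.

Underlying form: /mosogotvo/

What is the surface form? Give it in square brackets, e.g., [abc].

1 Stop Lenition: [mosogotvo] → [mosohotvo]
2 Final Vowel Deletion: [mosohotvo] → [mosohotv]
3 Vowel Epenthesis: [mosohotv] → [mosohotev]
4 Final Obstruent Devoicing: [mosohotev] → [mosohotef]

[mosohotef]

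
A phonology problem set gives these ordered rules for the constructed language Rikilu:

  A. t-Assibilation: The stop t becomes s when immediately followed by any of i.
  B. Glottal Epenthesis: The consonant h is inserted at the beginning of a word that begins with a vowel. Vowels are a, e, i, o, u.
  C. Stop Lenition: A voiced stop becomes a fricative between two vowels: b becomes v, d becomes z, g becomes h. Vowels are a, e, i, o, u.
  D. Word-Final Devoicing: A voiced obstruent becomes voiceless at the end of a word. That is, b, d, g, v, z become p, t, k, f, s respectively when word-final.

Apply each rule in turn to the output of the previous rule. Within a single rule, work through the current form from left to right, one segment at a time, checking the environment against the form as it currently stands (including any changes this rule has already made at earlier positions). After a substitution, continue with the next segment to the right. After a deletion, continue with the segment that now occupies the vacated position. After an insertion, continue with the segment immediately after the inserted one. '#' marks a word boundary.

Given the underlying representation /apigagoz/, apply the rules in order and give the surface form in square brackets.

A t-Assibilation: no change — [apigagoz]
B Glottal Epenthesis: [apigagoz] → [hapigagoz]
C Stop Lenition: [hapigagoz] → [hapihahoz]
D Word-Final Devoicing: [hapihahoz] → [hapihahos]

[hapihahos]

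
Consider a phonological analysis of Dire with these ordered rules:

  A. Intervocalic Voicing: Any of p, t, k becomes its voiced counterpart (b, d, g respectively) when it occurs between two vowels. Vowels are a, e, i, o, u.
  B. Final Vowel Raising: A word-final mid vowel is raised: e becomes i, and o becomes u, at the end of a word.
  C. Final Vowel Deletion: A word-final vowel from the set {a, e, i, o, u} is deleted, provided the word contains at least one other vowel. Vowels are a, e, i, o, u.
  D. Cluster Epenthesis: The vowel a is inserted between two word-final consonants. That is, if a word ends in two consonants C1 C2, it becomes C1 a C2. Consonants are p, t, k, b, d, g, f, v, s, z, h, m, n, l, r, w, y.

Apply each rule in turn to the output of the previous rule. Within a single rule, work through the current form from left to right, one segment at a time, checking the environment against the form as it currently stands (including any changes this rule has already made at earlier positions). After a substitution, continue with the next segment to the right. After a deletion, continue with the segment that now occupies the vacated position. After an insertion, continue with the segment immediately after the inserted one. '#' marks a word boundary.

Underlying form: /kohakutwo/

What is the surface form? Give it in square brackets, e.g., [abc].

A Intervocalic Voicing: [kohakutwo] → [kohagutwo]
B Final Vowel Raising: [kohagutwo] → [kohagutwu]
C Final Vowel Deletion: [kohagutwu] → [kohagutw]
D Cluster Epenthesis: [kohagutw] → [kohagutaw]

[kohagutaw]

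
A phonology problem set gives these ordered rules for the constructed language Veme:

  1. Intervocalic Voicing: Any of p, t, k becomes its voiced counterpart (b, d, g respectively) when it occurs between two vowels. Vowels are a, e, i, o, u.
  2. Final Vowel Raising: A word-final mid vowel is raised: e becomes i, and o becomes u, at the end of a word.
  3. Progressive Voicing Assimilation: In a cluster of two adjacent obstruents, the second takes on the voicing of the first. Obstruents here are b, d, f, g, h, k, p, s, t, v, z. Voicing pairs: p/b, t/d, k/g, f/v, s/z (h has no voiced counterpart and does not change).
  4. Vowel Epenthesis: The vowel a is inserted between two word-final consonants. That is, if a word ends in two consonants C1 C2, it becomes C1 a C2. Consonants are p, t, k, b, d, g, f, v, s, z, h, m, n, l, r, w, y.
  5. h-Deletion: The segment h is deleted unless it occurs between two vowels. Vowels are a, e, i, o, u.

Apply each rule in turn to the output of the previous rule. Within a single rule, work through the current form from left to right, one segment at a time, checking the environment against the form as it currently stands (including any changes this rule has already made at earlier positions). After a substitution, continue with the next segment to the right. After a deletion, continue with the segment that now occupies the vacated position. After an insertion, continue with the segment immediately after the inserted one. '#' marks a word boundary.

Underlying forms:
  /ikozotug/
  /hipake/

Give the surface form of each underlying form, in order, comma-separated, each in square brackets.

[igozodug], [ibagi]

/ikozotug/:
  1 Intervocalic Voicing: [ikozotug] → [igozodug]
  2 Final Vowel Raising: no change — [igozodug]
  3 Progressive Voicing Assimilation: no change — [igozodug]
  4 Vowel Epenthesis: no change — [igozodug]
  5 h-Deletion: no change — [igozodug]
/hipake/:
  1 Intervocalic Voicing: [hipake] → [hibage]
  2 Final Vowel Raising: [hibage] → [hibagi]
  3 Progressive Voicing Assimilation: no change — [hibagi]
  4 Vowel Epenthesis: no change — [hibagi]
  5 h-Deletion: [hibagi] → [ibagi]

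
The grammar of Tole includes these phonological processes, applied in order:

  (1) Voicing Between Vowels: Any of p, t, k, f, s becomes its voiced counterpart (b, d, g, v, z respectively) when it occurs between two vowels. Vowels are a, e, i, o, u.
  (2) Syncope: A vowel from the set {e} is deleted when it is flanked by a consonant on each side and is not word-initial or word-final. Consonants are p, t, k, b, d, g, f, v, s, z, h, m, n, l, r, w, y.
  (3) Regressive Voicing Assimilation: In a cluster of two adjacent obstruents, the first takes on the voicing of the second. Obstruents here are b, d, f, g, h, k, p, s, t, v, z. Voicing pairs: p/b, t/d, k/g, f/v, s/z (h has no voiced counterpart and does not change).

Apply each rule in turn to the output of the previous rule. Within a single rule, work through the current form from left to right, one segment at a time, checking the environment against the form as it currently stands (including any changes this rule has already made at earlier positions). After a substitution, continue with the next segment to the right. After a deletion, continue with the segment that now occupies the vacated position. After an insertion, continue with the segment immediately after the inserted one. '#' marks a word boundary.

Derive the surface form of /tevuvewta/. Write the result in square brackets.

(1) Voicing Between Vowels: no change — [tevuvewta]
(2) Syncope: [tevuvewta] → [tvuvwta]
(3) Regressive Voicing Assimilation: [tvuvwta] → [dvuvwta]

[dvuvwta]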